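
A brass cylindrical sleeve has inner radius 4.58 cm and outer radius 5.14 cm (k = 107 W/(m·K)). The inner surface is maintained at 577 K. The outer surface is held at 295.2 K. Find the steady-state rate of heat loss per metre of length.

Q' = 2πk·ΔT/ln(r₂/r₁) = 2π × 107 × 281.8 / ln(0.0514/0.0458) = 1.64×10^6 W/m

Q' = 1.64×10^6 W/m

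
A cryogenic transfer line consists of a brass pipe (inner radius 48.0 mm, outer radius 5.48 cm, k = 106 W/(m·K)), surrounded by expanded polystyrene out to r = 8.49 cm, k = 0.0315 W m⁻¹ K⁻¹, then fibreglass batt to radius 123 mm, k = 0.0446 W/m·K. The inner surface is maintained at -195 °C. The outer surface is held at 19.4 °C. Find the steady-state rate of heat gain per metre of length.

Series thermal resistances, inner to outer:
  R'_brass = ln(0.0548/0.0480)/(2πk) = 0.1325/(2π·106) = 1.989×10^-4 m·K/W
  R'_expanded polystyrene = ln(0.0849/0.0548)/(2πk) = 0.4378/(2π·0.0315) = 2.212 m·K/W
  R'_fibreglass batt = ln(0.123/0.0849)/(2πk) = 0.3707/(2π·0.0446) = 1.323 m·K/W
ΣR = 1.989×10^-4 + 2.212 + 1.323 = 3.535 m·K/W
Q' = ΔT/ΣR = (-195 °C − 19.4 °C)/3.535 = -60.7 W/m
(Negative Q' ⇒ heat flows inward; heat gain = 60.7 W/m.)

Q' = 60.7 W/m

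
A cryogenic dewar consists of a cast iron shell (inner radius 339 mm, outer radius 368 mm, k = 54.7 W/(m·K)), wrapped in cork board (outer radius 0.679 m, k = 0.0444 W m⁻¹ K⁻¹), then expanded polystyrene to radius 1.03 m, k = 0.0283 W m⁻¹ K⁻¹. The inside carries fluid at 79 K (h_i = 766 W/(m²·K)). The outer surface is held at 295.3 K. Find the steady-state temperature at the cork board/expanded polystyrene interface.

Resistance network (inner→outer):
  R_conv,in = 1/(4πr²h) = 1/(4π·0.339²·766) = 9.040×10^-4 K/W
  R_cast iron = (1/0.339 − 1/0.368)/(4πk) = 0.2325/(4π·54.7) = 3.382×10^-4 K/W
  R_cork board = (1/0.368 − 1/0.679)/(4πk) = 1.245/(4π·0.0444) = 2.231 K/W
  R_expanded polystyrene = (1/0.679 − 1/1.03)/(4πk) = 0.5019/(4π·0.0283) = 1.411 K/W
ΣR = 9.040×10^-4 + 3.382×10^-4 + 2.231 + 1.411 = 3.643 K/W
Q = ΔT/ΣR = (79 K − 295.3 K)/3.643 = -59.37 W
From the inner boundary to the cork board/expanded polystyrene interface, ΣR_partial = 2.232 K/W.
T_interface = T_in − Q·ΣR_partial = 79 K − (-59.37)(2.232) = 211.5 K

T = 211.5 K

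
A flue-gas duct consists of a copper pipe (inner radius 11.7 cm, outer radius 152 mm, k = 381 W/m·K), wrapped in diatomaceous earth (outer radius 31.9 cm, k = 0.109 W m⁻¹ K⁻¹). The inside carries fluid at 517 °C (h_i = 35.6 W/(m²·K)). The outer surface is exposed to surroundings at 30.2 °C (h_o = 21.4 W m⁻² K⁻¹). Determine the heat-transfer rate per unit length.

Q' = 426 W/m

Series thermal resistances, inner to outer:
  R'_conv,in = 1/(2πr h) = 1/(2π·0.117·35.6) = 0.03821 m·K/W
  R'_copper = ln(0.152/0.117)/(2πk) = 0.2617/(2π·381) = 1.093×10^-4 m·K/W
  R'_diatomaceous earth = ln(0.319/0.152)/(2πk) = 0.7413/(2π·0.109) = 1.082 m·K/W
  R'_conv,out = 1/(2πr h) = 1/(2π·0.319·21.4) = 0.02331 m·K/W
ΣR = 0.03821 + 1.093×10^-4 + 1.082 + 0.02331 = 1.144 m·K/W
Q' = ΔT/ΣR = (517 °C − 30.2 °C)/1.144 = 426 W/m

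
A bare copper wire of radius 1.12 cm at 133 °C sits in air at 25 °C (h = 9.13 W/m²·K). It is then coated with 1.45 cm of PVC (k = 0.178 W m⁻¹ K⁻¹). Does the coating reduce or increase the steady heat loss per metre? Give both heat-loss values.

Critical radius for a cylinder: r_cr = k/h = 0.0195 m = 1.95 cm.
Outer radius after coating: r₂ = 0.0112 + 0.0145 = 0.0257 m.
r₁ < r_cr < r₂: heat loss rises to a maximum at r_cr then falls. Whether the coating helps depends on whether Q(r₂) has dropped back below Q(r₁).
Bare: R = 1/(2πr₁h) = 1.556 m·K/W; Q = 108/1.556 = 69.4 W/m.
Coated: R = R_cond + R_conv = 1.421 m·K/W; Q = 108/1.421 = 76.0 W/m.

increases: 69.4 → 76.0 W/m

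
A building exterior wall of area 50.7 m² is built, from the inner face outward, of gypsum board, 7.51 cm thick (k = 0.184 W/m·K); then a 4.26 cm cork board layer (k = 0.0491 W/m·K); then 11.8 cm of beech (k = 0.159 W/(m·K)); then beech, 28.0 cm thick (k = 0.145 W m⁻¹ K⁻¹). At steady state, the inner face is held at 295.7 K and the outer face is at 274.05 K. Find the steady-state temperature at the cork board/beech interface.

T = 288.7 K

Resistance network (inner→outer):
  R_gypsum board = L/(kA) = 0.0751/(0.184·50.7) = 0.008050 K/W
  R_cork board = L/(kA) = 0.0426/(0.0491·50.7) = 0.01711 K/W
  R_beech = L/(kA) = 0.118/(0.159·50.7) = 0.01464 K/W
  R_beech = L/(kA) = 0.280/(0.145·50.7) = 0.03809 K/W
ΣR = 0.008050 + 0.01711 + 0.01464 + 0.03809 = 0.07789 K/W
Q = ΔT/ΣR = (295.7 K − 274.05 K)/0.07789 = 278.0 W
From the inner boundary to the cork board/beech interface, ΣR_partial = 0.02516 K/W.
T_interface = T_in − Q·ΣR_partial = 295.7 K − (278.0)(0.02516) = 288.7 K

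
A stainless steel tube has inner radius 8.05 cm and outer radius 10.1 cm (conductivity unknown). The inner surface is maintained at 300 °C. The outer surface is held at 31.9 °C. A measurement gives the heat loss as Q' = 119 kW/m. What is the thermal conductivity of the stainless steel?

ΣR = ΔT/Q' = |300 − 31.9|/1.19×10^5 = 0.002253 m·K/W
ln(r₂/r₁)/(2πk) = 0.002253 ⇒ k = 0.2269/(2π·0.002253) = 16.0 W/m·K

k = 16.0 W/m·K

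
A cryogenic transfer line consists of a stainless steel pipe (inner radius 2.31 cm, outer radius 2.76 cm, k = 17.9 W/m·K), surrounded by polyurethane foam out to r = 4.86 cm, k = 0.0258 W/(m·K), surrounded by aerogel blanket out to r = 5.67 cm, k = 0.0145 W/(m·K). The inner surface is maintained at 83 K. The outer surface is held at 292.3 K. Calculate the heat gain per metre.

Series thermal resistances, inner to outer:
  R'_stainless steel = ln(0.0276/0.0231)/(2πk) = 0.1780/(2π·17.9) = 0.001583 m·K/W
  R'_polyurethane foam = ln(0.0486/0.0276)/(2πk) = 0.5658/(2π·0.0258) = 3.490 m·K/W
  R'_aerogel blanket = ln(0.0567/0.0486)/(2πk) = 0.1542/(2π·0.0145) = 1.692 m·K/W
ΣR = 0.001583 + 3.490 + 1.692 = 5.184 m·K/W
Q' = ΔT/ΣR = (83 K − 292.3 K)/5.184 = -40.4 W/m
(Negative Q' ⇒ heat flows inward; heat gain = 40.4 W/m.)

Q' = 40.4 W/m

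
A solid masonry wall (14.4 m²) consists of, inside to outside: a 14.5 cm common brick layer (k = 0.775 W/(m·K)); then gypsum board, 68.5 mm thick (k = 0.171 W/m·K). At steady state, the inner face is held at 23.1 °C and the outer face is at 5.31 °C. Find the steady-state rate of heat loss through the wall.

Series thermal resistances, inner to outer:
  R_common brick = L/(kA) = 0.145/(0.775·14.4) = 0.01299 K/W
  R_gypsum board = L/(kA) = 0.0685/(0.171·14.4) = 0.02782 K/W
ΣR = 0.01299 + 0.02782 = 0.04081 K/W
Q = ΔT/ΣR = (23.1 °C − 5.31 °C)/0.04081 = 436 W

Q = 436 W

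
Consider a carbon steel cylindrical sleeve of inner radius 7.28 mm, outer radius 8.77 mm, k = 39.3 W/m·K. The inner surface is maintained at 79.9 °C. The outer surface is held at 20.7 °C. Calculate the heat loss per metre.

Q' = 2πk·ΔT/ln(r₂/r₁) = 2π × 39.3 × 59.2 / ln(0.00877/0.00728) = 78500 W/m

Q' = 78.5 kW/m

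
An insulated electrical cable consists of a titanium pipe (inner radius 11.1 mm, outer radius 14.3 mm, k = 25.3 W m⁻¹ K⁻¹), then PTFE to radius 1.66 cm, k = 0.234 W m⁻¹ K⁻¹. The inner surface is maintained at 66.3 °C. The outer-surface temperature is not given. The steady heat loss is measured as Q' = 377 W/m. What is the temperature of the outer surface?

T_out = 27.5 °C

Series resistances:
  R'_titanium = ln(0.0143/0.0111)/(2πk) = 0.2533/(2π·25.3) = 0.001594 m·K/W
  R'_PTFE = ln(0.0166/0.0143)/(2πk) = 0.1491/(2π·0.234) = 0.1014 m·K/W
ΣR = 0.1030 m·K/W
ΔT = Q'·ΣR = 377 × 0.1030 = 38.83 K
Heat flows outward, so T_out = T_in − ΔT = 66.3 − 38.83 = 27.5 °C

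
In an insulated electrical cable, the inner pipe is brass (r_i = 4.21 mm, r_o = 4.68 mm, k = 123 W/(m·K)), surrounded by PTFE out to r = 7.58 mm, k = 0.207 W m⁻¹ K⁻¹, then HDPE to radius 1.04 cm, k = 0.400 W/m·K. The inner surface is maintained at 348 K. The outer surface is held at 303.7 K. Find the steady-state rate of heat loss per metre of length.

Resistance network (inner→outer):
  R'_brass = ln(0.00468/0.00421)/(2πk) = 0.1058/(2π·123) = 1.369×10^-4 m·K/W
  R'_PTFE = ln(0.00758/0.00468)/(2πk) = 0.4822/(2π·0.207) = 0.3708 m·K/W
  R'_HDPE = ln(0.0104/0.00758)/(2πk) = 0.3163/(2π·0.400) = 0.1258 m·K/W
ΣR = 1.369×10^-4 + 0.3708 + 0.1258 = 0.4967 m·K/W
Q' = ΔT/ΣR = (348 K − 303.7 K)/0.4967 = 89.2 W/m

Q' = 89.2 W/m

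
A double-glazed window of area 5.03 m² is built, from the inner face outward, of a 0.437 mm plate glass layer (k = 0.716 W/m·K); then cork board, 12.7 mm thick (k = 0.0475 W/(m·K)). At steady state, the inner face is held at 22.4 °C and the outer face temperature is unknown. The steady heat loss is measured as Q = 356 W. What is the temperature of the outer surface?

T_out = 3.43 °C

Series resistances:
  R_plate glass = L/(kA) = 4.37×10^-4/(0.716·5.03) = 1.213×10^-4 K/W
  R_cork board = L/(kA) = 0.0127/(0.0475·5.03) = 0.05315 K/W
ΣR = 0.05328 K/W
ΔT = Q·ΣR = 356 × 0.05328 = 18.97 K
Heat flows outward, so T_out = T_in − ΔT = 22.4 − 18.97 = 3.43 °C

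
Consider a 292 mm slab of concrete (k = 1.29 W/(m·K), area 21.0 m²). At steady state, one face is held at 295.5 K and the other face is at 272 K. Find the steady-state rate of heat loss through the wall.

Q = 2.18 kW

Q = kA·ΔT/L = 1.29 × 21.0 × |295.5 K − 272 K| / 0.292 = 2180 W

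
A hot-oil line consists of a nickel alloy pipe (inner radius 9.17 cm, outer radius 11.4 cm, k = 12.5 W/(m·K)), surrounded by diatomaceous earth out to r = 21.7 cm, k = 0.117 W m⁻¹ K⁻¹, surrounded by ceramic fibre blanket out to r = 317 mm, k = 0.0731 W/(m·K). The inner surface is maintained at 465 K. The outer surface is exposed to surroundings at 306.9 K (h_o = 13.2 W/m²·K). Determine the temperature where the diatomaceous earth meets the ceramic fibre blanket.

T = 385 K

Treat each layer as a resistance in series:
  R'_nickel alloy = ln(0.114/0.0917)/(2πk) = 0.2177/(2π·12.5) = 0.002772 m·K/W
  R'_diatomaceous earth = ln(0.217/0.114)/(2πk) = 0.6437/(2π·0.117) = 0.8756 m·K/W
  R'_ceramic fibre blanket = ln(0.317/0.217)/(2πk) = 0.3790/(2π·0.0731) = 0.8252 m·K/W
  R'_conv,out = 1/(2πr h) = 1/(2π·0.317·13.2) = 0.03804 m·K/W
ΣR = 0.002772 + 0.8756 + 0.8252 + 0.03804 = 1.742 m·K/W
Q' = ΔT/ΣR = (465 K − 306.9 K)/1.742 = 90.76 W/m
From the inner boundary to the diatomaceous earth/ceramic fibre blanket interface, ΣR_partial = 0.8784 m·K/W.
T_interface = T_in − Q'·ΣR_partial = 465 K − (90.76)(0.8784) = 385 K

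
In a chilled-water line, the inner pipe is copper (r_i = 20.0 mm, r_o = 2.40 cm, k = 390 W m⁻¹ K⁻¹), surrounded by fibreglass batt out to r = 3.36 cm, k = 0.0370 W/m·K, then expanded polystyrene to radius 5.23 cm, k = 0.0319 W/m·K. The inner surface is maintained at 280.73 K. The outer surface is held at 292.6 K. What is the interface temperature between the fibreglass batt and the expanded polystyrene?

T = 285.4 K

Treat each layer as a resistance in series:
  R'_copper = ln(0.0240/0.0200)/(2πk) = 0.1823/(2π·390) = 7.440×10^-5 m·K/W
  R'_fibreglass batt = ln(0.0336/0.0240)/(2πk) = 0.3365/(2π·0.0370) = 1.447 m·K/W
  R'_expanded polystyrene = ln(0.0523/0.0336)/(2πk) = 0.4425/(2π·0.0319) = 2.208 m·K/W
ΣR = 7.440×10^-5 + 1.447 + 2.208 = 3.655 m·K/W
Q' = ΔT/ΣR = (280.73 K − 292.6 K)/3.655 = -3.248 W/m
From the inner boundary to the fibreglass batt/expanded polystyrene interface, ΣR_partial = 1.447 m·K/W.
T_interface = T_in − Q'·ΣR_partial = 280.73 K − (-3.248)(1.447) = 285.4 K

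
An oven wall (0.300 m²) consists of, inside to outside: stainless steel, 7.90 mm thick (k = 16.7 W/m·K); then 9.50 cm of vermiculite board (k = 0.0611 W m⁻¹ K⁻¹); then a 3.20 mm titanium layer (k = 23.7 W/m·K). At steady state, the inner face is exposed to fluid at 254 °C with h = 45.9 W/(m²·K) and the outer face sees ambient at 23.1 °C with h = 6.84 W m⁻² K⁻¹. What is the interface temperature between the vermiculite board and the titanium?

T = 42.7 °C

Series thermal resistances, inner to outer:
  R_conv,in = 1/(hA) = 1/(45.9·0.300) = 0.07262 K/W
  R_stainless steel = L/(kA) = 0.00790/(16.7·0.300) = 0.001577 K/W
  R_vermiculite board = L/(kA) = 0.0950/(0.0611·0.300) = 5.183 K/W
  R_titanium = L/(kA) = 0.00320/(23.7·0.300) = 4.501×10^-4 K/W
  R_conv,out = 1/(hA) = 1/(6.84·0.300) = 0.4873 K/W
ΣR = 0.07262 + 0.001577 + 5.183 + 4.501×10^-4 + 0.4873 = 5.745 K/W
Q = ΔT/ΣR = (254 °C − 23.1 °C)/5.745 = 40.19 W
From the inner boundary to the vermiculite board/titanium interface, ΣR_partial = 5.257 K/W.
T_interface = T_in − Q·ΣR_partial = 254 °C − (40.19)(5.257) = 42.7 °C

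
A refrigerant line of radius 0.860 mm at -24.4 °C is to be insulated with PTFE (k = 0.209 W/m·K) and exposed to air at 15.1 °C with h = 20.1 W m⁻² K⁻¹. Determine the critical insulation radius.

For a cylinder, r_cr = k_ins/h = 0.209/20.1 = 0.0104 m = 1.04 cm

r_cr = 1.04 cm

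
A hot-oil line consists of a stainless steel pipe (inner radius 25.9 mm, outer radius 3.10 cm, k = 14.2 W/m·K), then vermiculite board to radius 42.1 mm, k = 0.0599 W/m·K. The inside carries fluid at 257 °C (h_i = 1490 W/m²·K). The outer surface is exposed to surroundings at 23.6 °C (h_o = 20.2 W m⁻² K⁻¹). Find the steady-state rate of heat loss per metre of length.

Treat each layer as a resistance in series:
  R'_conv,in = 1/(2πr h) = 1/(2π·0.0259·1490) = 0.004124 m·K/W
  R'_stainless steel = ln(0.0310/0.0259)/(2πk) = 0.1797/(2π·14.2) = 0.002015 m·K/W
  R'_vermiculite board = ln(0.0421/0.0310)/(2πk) = 0.3061/(2π·0.0599) = 0.8132 m·K/W
  R'_conv,out = 1/(2πr h) = 1/(2π·0.0421·20.2) = 0.1871 m·K/W
ΣR = 0.004124 + 0.002015 + 0.8132 + 0.1871 = 1.006 m·K/W
Q' = ΔT/ΣR = (257 °C − 23.6 °C)/1.006 = 232 W/m

Q' = 232 W/m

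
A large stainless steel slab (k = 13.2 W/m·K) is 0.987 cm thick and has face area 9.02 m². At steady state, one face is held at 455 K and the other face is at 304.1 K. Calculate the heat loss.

Q = kA·ΔT/L = 13.2 × 9.02 × |455 K − 304.1 K| / 0.00987 = 1.82×10^6 W

Q = 1820 kW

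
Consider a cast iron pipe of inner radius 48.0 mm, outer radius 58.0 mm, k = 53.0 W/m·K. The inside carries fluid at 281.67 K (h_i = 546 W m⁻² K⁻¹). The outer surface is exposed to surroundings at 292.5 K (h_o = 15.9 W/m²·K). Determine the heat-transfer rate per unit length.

Q' = 60.4 W/m

Series thermal resistances, inner to outer:
  R'_conv,in = 1/(2πr h) = 1/(2π·0.0480·546) = 0.006073 m·K/W
  R'_cast iron = ln(0.0580/0.0480)/(2πk) = 0.1892/(2π·53.0) = 5.683×10^-4 m·K/W
  R'_conv,out = 1/(2πr h) = 1/(2π·0.0580·15.9) = 0.1726 m·K/W
ΣR = 0.006073 + 5.683×10^-4 + 0.1726 = 0.1792 m·K/W
Q' = ΔT/ΣR = (281.67 K − 292.5 K)/0.1792 = -60.4 W/m
(Negative Q' ⇒ heat flows inward; heat gain = 60.4 W/m.)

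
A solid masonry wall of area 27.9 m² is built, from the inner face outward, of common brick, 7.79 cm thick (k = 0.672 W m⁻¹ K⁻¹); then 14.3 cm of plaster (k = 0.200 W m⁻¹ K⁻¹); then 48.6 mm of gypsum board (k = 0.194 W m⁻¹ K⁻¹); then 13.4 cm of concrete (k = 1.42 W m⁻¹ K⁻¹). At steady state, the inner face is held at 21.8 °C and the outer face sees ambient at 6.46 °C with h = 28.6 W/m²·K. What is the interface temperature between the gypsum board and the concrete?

T = 8.10 °C

Treat each layer as a resistance in series:
  R_common brick = L/(kA) = 0.0779/(0.672·27.9) = 0.004155 K/W
  R_plaster = L/(kA) = 0.143/(0.200·27.9) = 0.02563 K/W
  R_gypsum board = L/(kA) = 0.0486/(0.194·27.9) = 0.008979 K/W
  R_concrete = L/(kA) = 0.134/(1.42·27.9) = 0.003382 K/W
  R_conv,out = 1/(hA) = 1/(28.6·27.9) = 0.001253 K/W
ΣR = 0.004155 + 0.02563 + 0.008979 + 0.003382 + 0.001253 = 0.04340 K/W
Q = ΔT/ΣR = (21.8 °C − 6.46 °C)/0.04340 = 353.5 W
From the inner boundary to the gypsum board/concrete interface, ΣR_partial = 0.03876 K/W.
T_interface = T_in − Q·ΣR_partial = 21.8 °C − (353.5)(0.03876) = 8.10 °C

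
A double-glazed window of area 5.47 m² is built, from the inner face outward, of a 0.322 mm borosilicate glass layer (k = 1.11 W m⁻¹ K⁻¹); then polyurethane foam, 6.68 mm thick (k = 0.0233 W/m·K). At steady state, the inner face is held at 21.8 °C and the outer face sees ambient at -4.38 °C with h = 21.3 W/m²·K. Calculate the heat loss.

Q = 429 W

Resistance network (inner→outer):
  R_borosilicate glass = L/(kA) = 3.22×10^-4/(1.11·5.47) = 5.303×10^-5 K/W
  R_polyurethane foam = L/(kA) = 0.00668/(0.0233·5.47) = 0.05241 K/W
  R_conv,out = 1/(hA) = 1/(21.3·5.47) = 0.008583 K/W
ΣR = 5.303×10^-5 + 0.05241 + 0.008583 = 0.06105 K/W
Q = ΔT/ΣR = (21.8 °C − -4.38 °C)/0.06105 = 429 W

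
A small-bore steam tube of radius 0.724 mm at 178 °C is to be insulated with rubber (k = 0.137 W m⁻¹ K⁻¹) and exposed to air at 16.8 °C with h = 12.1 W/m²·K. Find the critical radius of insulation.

For a cylinder, r_cr = k_ins/h = 0.137/12.1 = 0.0113 m = 1.13 cm

r_cr = 1.13 cm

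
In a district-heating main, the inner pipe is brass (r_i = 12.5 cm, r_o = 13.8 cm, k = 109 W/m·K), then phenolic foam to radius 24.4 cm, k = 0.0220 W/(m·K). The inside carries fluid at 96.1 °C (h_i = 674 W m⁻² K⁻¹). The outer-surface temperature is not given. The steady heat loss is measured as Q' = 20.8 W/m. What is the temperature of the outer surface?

Series resistances:
  R'_conv,in = 1/(2πr h) = 1/(2π·0.125·674) = 0.001889 m·K/W
  R'_brass = ln(0.138/0.125)/(2πk) = 0.09894/(2π·109) = 1.445×10^-4 m·K/W
  R'_phenolic foam = ln(0.244/0.138)/(2πk) = 0.5699/(2π·0.0220) = 4.123 m·K/W
ΣR = 4.125 m·K/W
ΔT = Q'·ΣR = 20.8 × 4.125 = 85.80 K
Heat flows outward, so T_out = T_in − ΔT = 96.1 − 85.80 = 10.3 °C

T_out = 10.3 °C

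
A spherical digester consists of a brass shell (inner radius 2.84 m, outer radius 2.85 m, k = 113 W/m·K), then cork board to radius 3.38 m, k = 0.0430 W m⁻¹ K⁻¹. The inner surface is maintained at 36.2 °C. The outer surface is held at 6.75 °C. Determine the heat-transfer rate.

Series thermal resistances, inner to outer:
  R_brass = (1/2.84 − 1/2.85)/(4πk) = 0.001235/(4π·113) = 8.701×10^-7 K/W
  R_cork board = (1/2.85 − 1/3.38)/(4πk) = 0.05502/(4π·0.0430) = 0.1018 K/W
ΣR = 8.701×10^-7 + 0.1018 = 0.1018 K/W
Q = ΔT/ΣR = (36.2 °C − 6.75 °C)/0.1018 = 289 W

Q = 289 W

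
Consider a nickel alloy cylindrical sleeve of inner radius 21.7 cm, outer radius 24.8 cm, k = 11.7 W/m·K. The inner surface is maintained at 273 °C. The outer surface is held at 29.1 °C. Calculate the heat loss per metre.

Q' = 2πk·ΔT/ln(r₂/r₁) = 2π × 11.7 × 243.9 / ln(0.248/0.217) = 1.34×10^5 W/m

Q' = 1.34×10^5 W/m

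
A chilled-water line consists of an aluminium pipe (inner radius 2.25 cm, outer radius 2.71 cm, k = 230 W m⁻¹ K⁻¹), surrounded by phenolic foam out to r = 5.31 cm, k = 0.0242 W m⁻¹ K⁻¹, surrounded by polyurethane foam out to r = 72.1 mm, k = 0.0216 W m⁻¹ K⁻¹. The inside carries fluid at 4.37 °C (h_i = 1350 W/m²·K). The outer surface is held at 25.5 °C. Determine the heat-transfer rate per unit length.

Q' = 3.16 W/m

Treat each layer as a resistance in series:
  R'_conv,in = 1/(2πr h) = 1/(2π·0.0225·1350) = 0.005240 m·K/W
  R'_aluminium = ln(0.0271/0.0225)/(2πk) = 0.1860/(2π·230) = 1.287×10^-4 m·K/W
  R'_phenolic foam = ln(0.0531/0.0271)/(2πk) = 0.6726/(2π·0.0242) = 4.424 m·K/W
  R'_polyurethane foam = ln(0.0721/0.0531)/(2πk) = 0.3059/(2π·0.0216) = 2.254 m·K/W
ΣR = 0.005240 + 1.287×10^-4 + 4.424 + 2.254 = 6.683 m·K/W
Q' = ΔT/ΣR = (4.37 °C − 25.5 °C)/6.683 = -3.16 W/m
(Negative Q' ⇒ heat flows inward; heat gain = 3.16 W/m.)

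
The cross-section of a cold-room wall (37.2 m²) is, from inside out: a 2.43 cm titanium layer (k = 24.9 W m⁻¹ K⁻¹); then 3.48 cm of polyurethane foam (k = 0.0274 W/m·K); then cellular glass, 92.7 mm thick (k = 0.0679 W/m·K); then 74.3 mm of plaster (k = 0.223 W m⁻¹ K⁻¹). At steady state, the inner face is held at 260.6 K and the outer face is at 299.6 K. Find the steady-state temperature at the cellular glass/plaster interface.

T = 295.2 K

Treat each layer as a resistance in series:
  R_titanium = L/(kA) = 0.0243/(24.9·37.2) = 2.623×10^-5 K/W
  R_polyurethane foam = L/(kA) = 0.0348/(0.0274·37.2) = 0.03414 K/W
  R_cellular glass = L/(kA) = 0.0927/(0.0679·37.2) = 0.03670 K/W
  R_plaster = L/(kA) = 0.0743/(0.223·37.2) = 0.008957 K/W
ΣR = 2.623×10^-5 + 0.03414 + 0.03670 + 0.008957 = 0.07982 K/W
Q = ΔT/ΣR = (260.6 K − 299.6 K)/0.07982 = -488.6 W
From the inner boundary to the cellular glass/plaster interface, ΣR_partial = 0.07087 K/W.
T_interface = T_in − Q·ΣR_partial = 260.6 K − (-488.6)(0.07087) = 295.2 K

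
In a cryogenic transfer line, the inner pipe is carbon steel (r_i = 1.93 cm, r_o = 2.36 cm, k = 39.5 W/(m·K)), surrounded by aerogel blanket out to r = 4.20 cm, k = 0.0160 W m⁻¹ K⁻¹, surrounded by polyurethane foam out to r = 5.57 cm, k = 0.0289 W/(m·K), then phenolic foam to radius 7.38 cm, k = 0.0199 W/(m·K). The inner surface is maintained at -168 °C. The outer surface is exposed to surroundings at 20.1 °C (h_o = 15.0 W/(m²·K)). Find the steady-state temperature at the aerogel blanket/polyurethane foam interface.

T = -56.6 °C

Series thermal resistances, inner to outer:
  R'_carbon steel = ln(0.0236/0.0193)/(2πk) = 0.2011/(2π·39.5) = 8.104×10^-4 m·K/W
  R'_aerogel blanket = ln(0.0420/0.0236)/(2πk) = 0.5764/(2π·0.0160) = 5.734 m·K/W
  R'_polyurethane foam = ln(0.0557/0.0420)/(2πk) = 0.2823/(2π·0.0289) = 1.555 m·K/W
  R'_phenolic foam = ln(0.0738/0.0557)/(2πk) = 0.2814/(2π·0.0199) = 2.250 m·K/W
  R'_conv,out = 1/(2πr h) = 1/(2π·0.0738·15.0) = 0.1438 m·K/W
ΣR = 8.104×10^-4 + 5.734 + 1.555 + 2.250 + 0.1438 = 9.684 m·K/W
Q' = ΔT/ΣR = (-168 °C − 20.1 °C)/9.684 = -19.42 W/m
From the inner boundary to the aerogel blanket/polyurethane foam interface, ΣR_partial = 5.735 m·K/W.
T_interface = T_in − Q'·ΣR_partial = -168 °C − (-19.42)(5.735) = -56.6 °C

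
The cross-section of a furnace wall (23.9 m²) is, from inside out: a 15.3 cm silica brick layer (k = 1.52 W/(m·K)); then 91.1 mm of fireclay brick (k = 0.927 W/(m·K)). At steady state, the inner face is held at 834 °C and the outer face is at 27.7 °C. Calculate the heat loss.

Treat each layer as a resistance in series:
  R_silica brick = L/(kA) = 0.153/(1.52·23.9) = 0.004212 K/W
  R_fireclay brick = L/(kA) = 0.0911/(0.927·23.9) = 0.004112 K/W
ΣR = 0.004212 + 0.004112 = 0.008324 K/W
Q = ΔT/ΣR = (834 °C − 27.7 °C)/0.008324 = 96900 W

Q = 96900 W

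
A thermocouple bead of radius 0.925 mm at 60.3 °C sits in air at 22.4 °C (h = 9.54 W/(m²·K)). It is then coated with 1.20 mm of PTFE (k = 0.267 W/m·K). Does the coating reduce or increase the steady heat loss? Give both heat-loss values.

Critical radius for a sphere: r_cr = 2k/h = 0.0560 m = 5.60 cm.
Outer radius after coating: r₂ = 9.25×10^-4 + 0.00120 = 0.002125 m.
Since r₁ < r_cr and r₂ ≤ r_cr, the coating moves toward the maximum at r_cr — heat loss rises.
Bare: R = 1/(4πr₁²h) = 9749 K/W; Q = 37.9/9749 = 0.00389 W.
Coated: R = R_cond + R_conv = 2029 K/W; Q = 37.9/2029 = 0.0187 W.

increases: 0.00389 → 0.0187 W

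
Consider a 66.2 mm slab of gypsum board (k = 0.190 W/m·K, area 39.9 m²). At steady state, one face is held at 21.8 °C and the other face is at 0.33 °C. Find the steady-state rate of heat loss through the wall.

Q = 2460 W

Q = kA·ΔT/L = 0.190 × 39.9 × |21.8 °C − 0.33 °C| / 0.0662 = 2460 W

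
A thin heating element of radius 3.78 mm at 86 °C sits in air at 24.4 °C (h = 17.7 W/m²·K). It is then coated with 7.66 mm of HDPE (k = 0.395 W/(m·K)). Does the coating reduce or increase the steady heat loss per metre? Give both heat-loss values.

increases: 25.9 → 50.0 W/m

Critical radius for a cylinder: r_cr = k/h = 0.0223 m = 2.23 cm.
Outer radius after coating: r₂ = 0.00378 + 0.00766 = 0.01144 m.
Since r₁ < r_cr and r₂ ≤ r_cr, the coating moves toward the maximum at r_cr — heat loss rises.
Bare: R = 1/(2πr₁h) = 2.379 m·K/W; Q = 61.6/2.379 = 25.9 W/m.
Coated: R = R_cond + R_conv = 1.232 m·K/W; Q = 61.6/1.232 = 50.0 W/m.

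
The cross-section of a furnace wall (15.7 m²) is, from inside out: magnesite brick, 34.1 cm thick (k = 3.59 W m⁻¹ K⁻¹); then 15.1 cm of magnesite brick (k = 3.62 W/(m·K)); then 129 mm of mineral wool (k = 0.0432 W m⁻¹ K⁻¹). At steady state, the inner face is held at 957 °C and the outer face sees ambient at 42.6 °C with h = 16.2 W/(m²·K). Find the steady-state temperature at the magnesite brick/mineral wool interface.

T = 918 °C

Resistance network (inner→outer):
  R_magnesite brick = L/(kA) = 0.341/(3.59·15.7) = 0.006050 K/W
  R_magnesite brick = L/(kA) = 0.151/(3.62·15.7) = 0.002657 K/W
  R_mineral wool = L/(kA) = 0.129/(0.0432·15.7) = 0.1902 K/W
  R_conv,out = 1/(hA) = 1/(16.2·15.7) = 0.003932 K/W
ΣR = 0.006050 + 0.002657 + 0.1902 + 0.003932 = 0.2028 K/W
Q = ΔT/ΣR = (957 °C − 42.6 °C)/0.2028 = 4509 W
From the inner boundary to the magnesite brick/mineral wool interface, ΣR_partial = 0.008707 K/W.
T_interface = T_in − Q·ΣR_partial = 957 °C − (4509)(0.008707) = 918 °C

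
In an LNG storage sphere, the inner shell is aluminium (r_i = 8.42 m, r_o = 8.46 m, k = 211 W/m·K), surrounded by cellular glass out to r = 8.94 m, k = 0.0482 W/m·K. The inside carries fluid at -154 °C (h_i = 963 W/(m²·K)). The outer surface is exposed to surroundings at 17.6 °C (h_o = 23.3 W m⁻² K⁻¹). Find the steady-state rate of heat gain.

Q = 16300 W

Treat each layer as a resistance in series:
  R_conv,in = 1/(4πr²h) = 1/(4π·8.42²·963) = 1.166×10^-6 K/W
  R_aluminium = (1/8.42 − 1/8.46)/(4πk) = 5.615×10^-4/(4π·211) = 2.118×10^-7 K/W
  R_cellular glass = (1/8.46 − 1/8.94)/(4πk) = 0.006346/(4π·0.0482) = 0.01048 K/W
  R_conv,out = 1/(4πr²h) = 1/(4π·8.94²·23.3) = 4.273×10^-5 K/W
ΣR = 1.166×10^-6 + 2.118×10^-7 + 0.01048 + 4.273×10^-5 = 0.01052 K/W
Q = ΔT/ΣR = (-154 °C − 17.6 °C)/0.01052 = -16300 W
(Negative Q ⇒ heat flows inward; heat gain = 16300 W.)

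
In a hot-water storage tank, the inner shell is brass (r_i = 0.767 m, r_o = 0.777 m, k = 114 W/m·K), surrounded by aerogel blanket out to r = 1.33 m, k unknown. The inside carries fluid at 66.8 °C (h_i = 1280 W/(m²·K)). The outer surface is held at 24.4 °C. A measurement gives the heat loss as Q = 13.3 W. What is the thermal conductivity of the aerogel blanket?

k = 0.0134 W/m·K

ΣR = ΔT/Q = |66.8 − 24.4|/13.3 = 3.188 K/W
Known resistances:
  R_conv,in = 1/(4πr²h) = 1/(4π·0.767²·1280) = 1.057×10^-4 K/W
  R_brass = (1/0.767 − 1/0.777)/(4πk) = 0.01678/(4π·114) = 1.171×10^-5 K/W
R_aerogel blanket = ΣR − ΣR_known = 3.188 − 1.174×10^-4 = 3.188 K/W
(1/r₁−1/r₂)/(4πk) = 3.188 ⇒ k = 0.5351/(4π·3.188) = 0.0134 W/m·K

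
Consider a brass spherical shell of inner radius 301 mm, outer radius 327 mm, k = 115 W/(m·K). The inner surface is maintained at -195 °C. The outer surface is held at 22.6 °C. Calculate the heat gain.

Q = 1.19×10^6 W

Q = 4πk·ΔT/(1/r₁ − 1/r₂) = 4π × 115 × 217.6 / (1/0.301 − 1/0.327) = 1.19×10^6 W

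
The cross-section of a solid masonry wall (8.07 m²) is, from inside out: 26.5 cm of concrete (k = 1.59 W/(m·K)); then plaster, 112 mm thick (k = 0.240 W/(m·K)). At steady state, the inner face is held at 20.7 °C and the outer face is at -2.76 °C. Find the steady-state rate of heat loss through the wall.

Series thermal resistances, inner to outer:
  R_concrete = L/(kA) = 0.265/(1.59·8.07) = 0.02065 K/W
  R_plaster = L/(kA) = 0.112/(0.240·8.07) = 0.05783 K/W
ΣR = 0.02065 + 0.05783 = 0.07848 K/W
Q = ΔT/ΣR = (20.7 °C − -2.76 °C)/0.07848 = 299 W

Q = 299 W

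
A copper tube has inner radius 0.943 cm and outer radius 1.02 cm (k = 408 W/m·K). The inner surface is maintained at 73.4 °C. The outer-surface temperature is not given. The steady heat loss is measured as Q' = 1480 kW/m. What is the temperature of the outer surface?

T_out = 28.1 °C

Series resistances:
  R'_copper = ln(0.0102/0.00943)/(2πk) = 0.07849/(2π·408) = 3.062×10^-5 m·K/W
ΣR = 3.062×10^-5 m·K/W
ΔT = Q'·ΣR = 1.48×10^6 × 3.062×10^-5 = 45.32 K
Heat flows outward, so T_out = T_in − ΔT = 73.4 − 45.32 = 28.1 °C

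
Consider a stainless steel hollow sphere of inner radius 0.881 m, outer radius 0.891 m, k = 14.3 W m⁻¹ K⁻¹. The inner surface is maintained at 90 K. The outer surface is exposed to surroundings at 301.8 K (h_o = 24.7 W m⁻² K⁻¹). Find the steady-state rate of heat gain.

Treat each layer as a resistance in series:
  R_stainless steel = (1/0.881 − 1/0.891)/(4πk) = 0.01274/(4π·14.3) = 7.089×10^-5 K/W
  R_conv,out = 1/(4πr²h) = 1/(4π·0.891²·24.7) = 0.004058 K/W
ΣR = 7.089×10^-5 + 0.004058 = 0.004129 K/W
Q = ΔT/ΣR = (90 K − 301.8 K)/0.004129 = -51300 W
(Negative Q ⇒ heat flows inward; heat gain = 51300 W.)

Q = 51.3 kW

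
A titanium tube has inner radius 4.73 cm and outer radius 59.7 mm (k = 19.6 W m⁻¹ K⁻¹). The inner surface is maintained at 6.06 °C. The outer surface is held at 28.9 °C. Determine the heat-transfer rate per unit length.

Q' = 12.1 kW/m

Q' = 2πk·ΔT/ln(r₂/r₁) = 2π × 19.6 × 22.84 / ln(0.0597/0.0473) = 12100 W/m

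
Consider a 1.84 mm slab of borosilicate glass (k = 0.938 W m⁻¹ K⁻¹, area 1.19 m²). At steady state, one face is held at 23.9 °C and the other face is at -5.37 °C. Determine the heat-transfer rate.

Q = kA·ΔT/L = 0.938 × 1.19 × |23.9 °C − -5.37 °C| / 0.00184 = 17800 W

Q = 17800 W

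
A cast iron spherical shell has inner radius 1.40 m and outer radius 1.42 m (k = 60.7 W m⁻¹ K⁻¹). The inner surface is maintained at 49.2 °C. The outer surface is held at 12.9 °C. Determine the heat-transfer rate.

Q = 4πk·ΔT/(1/r₁ − 1/r₂) = 4π × 60.7 × 36.3 / (1/1.40 − 1/1.42) = 2.75×10^6 W

Q = 2.75×10^6 W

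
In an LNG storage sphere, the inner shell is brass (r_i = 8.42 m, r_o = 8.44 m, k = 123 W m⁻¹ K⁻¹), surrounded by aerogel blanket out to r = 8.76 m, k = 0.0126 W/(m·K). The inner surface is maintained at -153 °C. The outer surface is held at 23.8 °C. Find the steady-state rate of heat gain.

Resistance network (inner→outer):
  R_brass = (1/8.42 − 1/8.44)/(4πk) = 2.814×10^-4/(4π·123) = 1.821×10^-7 K/W
  R_aerogel blanket = (1/8.44 − 1/8.76)/(4πk) = 0.004328/(4π·0.0126) = 0.02734 K/W
ΣR = 1.821×10^-7 + 0.02734 = 0.02734 K/W
Q = ΔT/ΣR = (-153 °C − 23.8 °C)/0.02734 = -6470 W
(Negative Q ⇒ heat flows inward; heat gain = 6470 W.)

Q = 6.47 kW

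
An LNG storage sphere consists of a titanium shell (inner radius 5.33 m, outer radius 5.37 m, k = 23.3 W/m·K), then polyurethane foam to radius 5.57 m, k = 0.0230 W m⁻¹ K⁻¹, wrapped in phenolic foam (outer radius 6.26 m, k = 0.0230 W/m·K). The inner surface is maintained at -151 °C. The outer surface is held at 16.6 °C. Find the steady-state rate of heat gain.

Series thermal resistances, inner to outer:
  R_titanium = (1/5.33 − 1/5.37)/(4πk) = 0.001398/(4π·23.3) = 4.773×10^-6 K/W
  R_polyurethane foam = (1/5.37 − 1/5.57)/(4πk) = 0.006687/(4π·0.0230) = 0.02313 K/W
  R_phenolic foam = (1/5.57 − 1/6.26)/(4πk) = 0.01979/(4π·0.0230) = 0.06847 K/W
ΣR = 4.773×10^-6 + 0.02313 + 0.06847 = 0.09160 K/W
Q = ΔT/ΣR = (-151 °C − 16.6 °C)/0.09160 = -1830 W
(Negative Q ⇒ heat flows inward; heat gain = 1830 W.)

Q = 1830 W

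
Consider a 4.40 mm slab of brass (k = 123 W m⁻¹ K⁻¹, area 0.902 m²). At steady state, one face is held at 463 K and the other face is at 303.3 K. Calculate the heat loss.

Q = 4.03×10^6 W

Q = kA·ΔT/L = 123 × 0.902 × |463 K − 303.3 K| / 0.00440 = 4.03×10^6 W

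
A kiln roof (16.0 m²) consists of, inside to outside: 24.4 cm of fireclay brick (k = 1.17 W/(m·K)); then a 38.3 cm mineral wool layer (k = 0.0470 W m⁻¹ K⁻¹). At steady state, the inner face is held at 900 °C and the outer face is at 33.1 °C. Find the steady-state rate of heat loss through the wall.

Q = 1660 W

Treat each layer as a resistance in series:
  R_fireclay brick = L/(kA) = 0.244/(1.17·16.0) = 0.01303 K/W
  R_mineral wool = L/(kA) = 0.383/(0.0470·16.0) = 0.5093 K/W
ΣR = 0.01303 + 0.5093 = 0.5223 K/W
Q = ΔT/ΣR = (900 °C − 33.1 °C)/0.5223 = 1660 W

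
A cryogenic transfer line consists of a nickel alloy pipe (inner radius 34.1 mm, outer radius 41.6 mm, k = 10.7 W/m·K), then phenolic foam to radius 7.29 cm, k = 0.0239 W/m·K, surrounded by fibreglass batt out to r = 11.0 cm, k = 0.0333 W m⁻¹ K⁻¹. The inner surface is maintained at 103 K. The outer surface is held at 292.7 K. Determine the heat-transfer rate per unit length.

Treat each layer as a resistance in series:
  R'_nickel alloy = ln(0.0416/0.0341)/(2πk) = 0.1988/(2π·10.7) = 0.002957 m·K/W
  R'_phenolic foam = ln(0.0729/0.0416)/(2πk) = 0.5610/(2π·0.0239) = 3.736 m·K/W
  R'_fibreglass batt = ln(0.110/0.0729)/(2πk) = 0.4114/(2π·0.0333) = 1.966 m·K/W
ΣR = 0.002957 + 3.736 + 1.966 = 5.705 m·K/W
Q' = ΔT/ΣR = (103 K − 292.7 K)/5.705 = -33.3 W/m
(Negative Q' ⇒ heat flows inward; heat gain = 33.3 W/m.)

Q' = 33.3 W/m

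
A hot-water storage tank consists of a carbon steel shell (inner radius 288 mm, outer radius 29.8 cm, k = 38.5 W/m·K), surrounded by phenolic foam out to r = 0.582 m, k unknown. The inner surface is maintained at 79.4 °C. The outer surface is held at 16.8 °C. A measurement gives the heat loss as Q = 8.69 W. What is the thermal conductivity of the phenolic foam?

k = 0.0181 W/m·K

ΣR = ΔT/Q = |79.4 − 16.8|/8.69 = 7.204 K/W
Known resistances:
  R_carbon steel = (1/0.288 − 1/0.298)/(4πk) = 0.1165/(4π·38.5) = 2.408×10^-4 K/W
R_phenolic foam = ΣR − ΣR_known = 7.204 − 2.408×10^-4 = 7.204 K/W
(1/r₁−1/r₂)/(4πk) = 7.204 ⇒ k = 1.637/(4π·7.204) = 0.0181 W/m·K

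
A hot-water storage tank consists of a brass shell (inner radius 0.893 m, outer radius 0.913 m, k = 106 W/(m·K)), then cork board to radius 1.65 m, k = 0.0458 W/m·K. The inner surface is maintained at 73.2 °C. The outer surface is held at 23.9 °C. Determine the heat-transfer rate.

Q = 58.0 W

Series thermal resistances, inner to outer:
  R_brass = (1/0.893 − 1/0.913)/(4πk) = 0.02453/(4π·106) = 1.842×10^-5 K/W
  R_cork board = (1/0.913 − 1/1.65)/(4πk) = 0.4892/(4π·0.0458) = 0.8500 K/W
ΣR = 1.842×10^-5 + 0.8500 = 0.8500 K/W
Q = ΔT/ΣR = (73.2 °C − 23.9 °C)/0.8500 = 58.0 W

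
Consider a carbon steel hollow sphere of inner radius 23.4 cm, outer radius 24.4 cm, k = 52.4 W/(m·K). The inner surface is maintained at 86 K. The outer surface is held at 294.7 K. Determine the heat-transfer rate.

Q = 785 kW

Q = 4πk·ΔT/(1/r₁ − 1/r₂) = 4π × 52.4 × 208.7 / (1/0.234 − 1/0.244) = 7.85×10^5 W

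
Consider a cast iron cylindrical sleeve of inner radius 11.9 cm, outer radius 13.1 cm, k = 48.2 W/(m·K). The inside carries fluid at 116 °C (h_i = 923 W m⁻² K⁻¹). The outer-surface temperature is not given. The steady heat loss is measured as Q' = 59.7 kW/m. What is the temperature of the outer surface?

T_out = 10.6 °C

Series resistances:
  R'_conv,in = 1/(2πr h) = 1/(2π·0.119·923) = 0.001449 m·K/W
  R'_cast iron = ln(0.131/0.119)/(2πk) = 0.09607/(2π·48.2) = 3.172×10^-4 m·K/W
ΣR = 0.001766 m·K/W
ΔT = Q'·ΣR = 59700 × 0.001766 = 105.4 K
Heat flows outward, so T_out = T_in − ΔT = 116 − 105.4 = 10.6 °C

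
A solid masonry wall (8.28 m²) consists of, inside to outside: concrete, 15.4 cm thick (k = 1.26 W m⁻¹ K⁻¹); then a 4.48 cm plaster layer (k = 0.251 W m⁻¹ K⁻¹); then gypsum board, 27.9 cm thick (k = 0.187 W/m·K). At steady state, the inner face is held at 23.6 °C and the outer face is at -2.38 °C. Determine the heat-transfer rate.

Q = 120 W

Resistance network (inner→outer):
  R_concrete = L/(kA) = 0.154/(1.26·8.28) = 0.01476 K/W
  R_plaster = L/(kA) = 0.0448/(0.251·8.28) = 0.02156 K/W
  R_gypsum board = L/(kA) = 0.279/(0.187·8.28) = 0.1802 K/W
ΣR = 0.01476 + 0.02156 + 0.1802 = 0.2165 K/W
Q = ΔT/ΣR = (23.6 °C − -2.38 °C)/0.2165 = 120 W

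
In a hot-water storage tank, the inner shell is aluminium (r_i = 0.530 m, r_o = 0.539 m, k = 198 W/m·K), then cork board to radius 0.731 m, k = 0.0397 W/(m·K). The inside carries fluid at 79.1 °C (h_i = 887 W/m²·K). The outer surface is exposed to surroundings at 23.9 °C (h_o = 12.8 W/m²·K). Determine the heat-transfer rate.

Treat each layer as a resistance in series:
  R_conv,in = 1/(4πr²h) = 1/(4π·0.530²·887) = 3.194×10^-4 K/W
  R_aluminium = (1/0.530 − 1/0.539)/(4πk) = 0.03150/(4π·198) = 1.266×10^-5 K/W
  R_cork board = (1/0.539 − 1/0.731)/(4πk) = 0.4873/(4π·0.0397) = 0.9768 K/W
  R_conv,out = 1/(4πr²h) = 1/(4π·0.731²·12.8) = 0.01163 K/W
ΣR = 3.194×10^-4 + 1.266×10^-5 + 0.9768 + 0.01163 = 0.9888 K/W
Q = ΔT/ΣR = (79.1 °C − 23.9 °C)/0.9888 = 55.8 W

Q = 55.8 W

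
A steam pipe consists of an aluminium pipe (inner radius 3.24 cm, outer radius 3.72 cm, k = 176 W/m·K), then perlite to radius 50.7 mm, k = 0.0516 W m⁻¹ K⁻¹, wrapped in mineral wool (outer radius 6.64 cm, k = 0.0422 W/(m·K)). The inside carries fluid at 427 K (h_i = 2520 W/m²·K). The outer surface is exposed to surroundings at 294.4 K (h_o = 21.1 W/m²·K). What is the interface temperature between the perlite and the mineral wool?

Treat each layer as a resistance in series:
  R'_conv,in = 1/(2πr h) = 1/(2π·0.0324·2520) = 0.001949 m·K/W
  R'_aluminium = ln(0.0372/0.0324)/(2πk) = 0.1382/(2π·176) = 1.249×10^-4 m·K/W
  R'_perlite = ln(0.0507/0.0372)/(2πk) = 0.3096/(2π·0.0516) = 0.9550 m·K/W
  R'_mineral wool = ln(0.0664/0.0507)/(2πk) = 0.2698/(2π·0.0422) = 1.017 m·K/W
  R'_conv,out = 1/(2πr h) = 1/(2π·0.0664·21.1) = 0.1136 m·K/W
ΣR = 0.001949 + 1.249×10^-4 + 0.9550 + 1.017 + 0.1136 = 2.088 m·K/W
Q' = ΔT/ΣR = (427 K − 294.4 K)/2.088 = 63.51 W/m
From the inner boundary to the perlite/mineral wool interface, ΣR_partial = 0.9571 m·K/W.
T_interface = T_in − Q'·ΣR_partial = 427 K − (63.51)(0.9571) = 366.2 K

T = 366.2 K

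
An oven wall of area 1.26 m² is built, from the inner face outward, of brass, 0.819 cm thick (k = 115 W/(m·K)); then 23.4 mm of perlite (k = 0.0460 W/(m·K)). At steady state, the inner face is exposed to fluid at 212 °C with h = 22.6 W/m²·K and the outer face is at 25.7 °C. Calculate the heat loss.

Resistance network (inner→outer):
  R_conv,in = 1/(hA) = 1/(22.6·1.26) = 0.03512 K/W
  R_brass = L/(kA) = 0.00819/(115·1.26) = 5.652×10^-5 K/W
  R_perlite = L/(kA) = 0.0234/(0.0460·1.26) = 0.4037 K/W
ΣR = 0.03512 + 5.652×10^-5 + 0.4037 = 0.4389 K/W
Q = ΔT/ΣR = (212 °C − 25.7 °C)/0.4389 = 424 W

Q = 424 W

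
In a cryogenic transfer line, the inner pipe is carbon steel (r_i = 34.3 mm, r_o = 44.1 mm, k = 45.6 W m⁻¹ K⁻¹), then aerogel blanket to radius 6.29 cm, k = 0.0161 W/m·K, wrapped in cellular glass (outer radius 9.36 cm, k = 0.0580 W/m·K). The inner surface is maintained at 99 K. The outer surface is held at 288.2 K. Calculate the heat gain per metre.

Series thermal resistances, inner to outer:
  R'_carbon steel = ln(0.0441/0.0343)/(2πk) = 0.2513/(2π·45.6) = 8.771×10^-4 m·K/W
  R'_aerogel blanket = ln(0.0629/0.0441)/(2πk) = 0.3551/(2π·0.0161) = 3.510 m·K/W
  R'_cellular glass = ln(0.0936/0.0629)/(2πk) = 0.3975/(2π·0.0580) = 1.091 m·K/W
ΣR = 8.771×10^-4 + 3.510 + 1.091 = 4.602 m·K/W
Q' = ΔT/ΣR = (99 K − 288.2 K)/4.602 = -41.1 W/m
(Negative Q' ⇒ heat flows inward; heat gain = 41.1 W/m.)

Q' = 41.1 W/m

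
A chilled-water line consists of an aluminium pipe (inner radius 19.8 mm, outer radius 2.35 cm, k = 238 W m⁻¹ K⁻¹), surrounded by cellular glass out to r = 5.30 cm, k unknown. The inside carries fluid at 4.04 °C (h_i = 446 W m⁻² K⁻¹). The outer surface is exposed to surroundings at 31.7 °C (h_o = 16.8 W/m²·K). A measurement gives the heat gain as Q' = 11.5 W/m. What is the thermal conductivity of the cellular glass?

k = 0.0586 W/m·K

ΣR = ΔT/Q' = |4.04 − 31.7|/11.5 = 2.405 m·K/W
Known resistances:
  R'_conv,in = 1/(2πr h) = 1/(2π·0.0198·446) = 0.01802 m·K/W
  R'_aluminium = ln(0.0235/0.0198)/(2πk) = 0.1713/(2π·238) = 1.146×10^-4 m·K/W
  R'_conv,out = 1/(2πr h) = 1/(2π·0.0530·16.8) = 0.1787 m·K/W
R_cellular glass = ΣR − ΣR_known = 2.405 − 0.1968 = 2.208 m·K/W
ln(r₂/r₁)/(2πk) = 2.208 ⇒ k = 0.8133/(2π·2.208) = 0.0586 W/m·K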